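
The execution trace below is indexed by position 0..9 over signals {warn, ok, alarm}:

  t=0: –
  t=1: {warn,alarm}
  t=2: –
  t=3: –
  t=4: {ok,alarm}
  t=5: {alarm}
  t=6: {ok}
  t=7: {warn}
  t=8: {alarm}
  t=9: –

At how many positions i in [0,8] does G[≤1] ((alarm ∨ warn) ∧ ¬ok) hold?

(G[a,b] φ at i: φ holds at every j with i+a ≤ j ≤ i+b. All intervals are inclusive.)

1

Evaluate at each i in [0,8]:
  i=0: ✗ (fails at j=0)
  i=1: ✗ (fails at j=2)
  i=2: ✗ (fails at j=2)
  i=3: ✗ (fails at j=3)
  i=4: ✗ (fails at j=4)
  i=5: ✗ (fails at j=6)
  i=6: ✗ (fails at j=6)
  i=7: ✓ (all of [7,8])
  i=8: ✗ (fails at j=9)
Positions where it holds: {7} → 1.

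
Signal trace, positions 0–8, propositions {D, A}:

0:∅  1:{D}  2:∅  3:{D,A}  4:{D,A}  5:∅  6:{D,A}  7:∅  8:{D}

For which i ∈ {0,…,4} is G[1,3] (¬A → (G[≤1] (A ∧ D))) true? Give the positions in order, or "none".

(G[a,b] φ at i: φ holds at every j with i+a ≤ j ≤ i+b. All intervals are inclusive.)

none

Evaluate at each i in [0,4]:
  i=0: ✗ (fails at j=1)
  i=1: ✗ (fails at j=2)
  i=2: ✗ (fails at j=5)
  i=3: ✗ (fails at j=5)
  i=4: ✗ (fails at j=5)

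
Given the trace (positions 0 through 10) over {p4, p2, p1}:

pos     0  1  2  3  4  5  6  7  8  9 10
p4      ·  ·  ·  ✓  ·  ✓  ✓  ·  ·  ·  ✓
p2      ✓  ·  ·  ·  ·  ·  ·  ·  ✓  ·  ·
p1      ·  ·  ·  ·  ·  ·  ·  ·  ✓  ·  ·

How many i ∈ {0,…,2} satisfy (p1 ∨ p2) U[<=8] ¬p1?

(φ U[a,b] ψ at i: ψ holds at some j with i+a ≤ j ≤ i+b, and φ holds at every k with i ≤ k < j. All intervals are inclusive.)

3

Evaluate at each i in [0,2]:
  i=0: ✓ (rhs at j=0)
  i=1: ✓ (rhs at j=1)
  i=2: ✓ (rhs at j=2)
Positions where it holds: {0, 1, 2} → 3.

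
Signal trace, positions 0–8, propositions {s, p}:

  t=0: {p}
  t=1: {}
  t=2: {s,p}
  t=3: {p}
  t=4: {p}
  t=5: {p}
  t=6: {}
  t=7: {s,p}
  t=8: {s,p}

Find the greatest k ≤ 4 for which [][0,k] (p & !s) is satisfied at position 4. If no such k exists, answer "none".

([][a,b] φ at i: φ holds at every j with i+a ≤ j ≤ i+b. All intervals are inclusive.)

1

(p & !s) must hold from j=4 onward; find where it first fails.
  j=4: holds
  j=5: holds
  j=6: fails
Holds on [4,5], so largest k = 1.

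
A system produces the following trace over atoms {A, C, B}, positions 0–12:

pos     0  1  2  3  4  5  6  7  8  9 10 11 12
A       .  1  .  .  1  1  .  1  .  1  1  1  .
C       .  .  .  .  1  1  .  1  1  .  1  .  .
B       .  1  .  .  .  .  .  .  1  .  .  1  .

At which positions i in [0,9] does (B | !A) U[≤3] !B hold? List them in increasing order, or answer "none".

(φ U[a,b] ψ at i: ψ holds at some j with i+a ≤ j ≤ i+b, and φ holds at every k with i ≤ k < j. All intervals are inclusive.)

Evaluate at each i in [0,9]:
  i=0: ✓ (rhs at j=0)
  i=1: ✓ (rhs at j=2; lhs holds on [1,1])
  i=2: ✓ (rhs at j=2)
  i=3: ✓ (rhs at j=3)
  i=4: ✓ (rhs at j=4)
  i=5: ✓ (rhs at j=5)
  i=6: ✓ (rhs at j=6)
  i=7: ✓ (rhs at j=7)
  i=8: ✓ (rhs at j=9; lhs holds on [8,8])
  i=9: ✓ (rhs at j=9)

0, 1, 2, 3, 4, 5, 6, 7, 8, 9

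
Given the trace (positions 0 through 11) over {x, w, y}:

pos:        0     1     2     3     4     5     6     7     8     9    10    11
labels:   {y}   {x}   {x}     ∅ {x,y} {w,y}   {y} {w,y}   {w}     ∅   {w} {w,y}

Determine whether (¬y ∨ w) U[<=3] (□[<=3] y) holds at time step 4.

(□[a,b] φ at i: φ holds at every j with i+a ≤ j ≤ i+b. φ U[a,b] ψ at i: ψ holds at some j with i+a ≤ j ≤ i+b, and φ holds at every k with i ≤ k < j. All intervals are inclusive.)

Need some j in [4,7] with □[<=3] y, and (¬y ∨ w) at every k in [4,j-1].
  j=4: □[<=3] y holds; no prefix to check → satisfied.

Yes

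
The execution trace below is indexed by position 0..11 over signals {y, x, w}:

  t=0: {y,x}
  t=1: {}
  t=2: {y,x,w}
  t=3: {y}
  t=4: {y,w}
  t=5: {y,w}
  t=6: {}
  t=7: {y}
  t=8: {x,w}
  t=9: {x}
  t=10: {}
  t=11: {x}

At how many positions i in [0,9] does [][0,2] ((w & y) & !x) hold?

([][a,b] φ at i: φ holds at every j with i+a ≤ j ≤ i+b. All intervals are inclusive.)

Evaluate at each i in [0,9]:
  i=0: ✗ (fails at j=0)
  i=1: ✗ (fails at j=1)
  i=2: ✗ (fails at j=2)
  i=3: ✗ (fails at j=3)
  i=4: ✗ (fails at j=6)
  i=5: ✗ (fails at j=6)
  i=6: ✗ (fails at j=6)
  i=7: ✗ (fails at j=7)
  i=8: ✗ (fails at j=8)
  i=9: ✗ (fails at j=9)
Positions where it holds: {} → 0.

0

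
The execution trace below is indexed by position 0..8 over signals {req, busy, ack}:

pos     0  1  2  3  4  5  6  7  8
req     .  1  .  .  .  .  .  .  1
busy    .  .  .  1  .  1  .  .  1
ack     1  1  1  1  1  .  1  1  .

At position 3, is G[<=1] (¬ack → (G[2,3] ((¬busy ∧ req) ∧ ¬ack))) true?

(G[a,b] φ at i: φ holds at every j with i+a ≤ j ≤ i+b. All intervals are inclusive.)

Check (¬ack → (G[2,3] ((¬busy ∧ req) ∧ ¬ack))) at every j in [3,4]:
  j=3: antecedent false → ✓
  j=4: antecedent false → ✓
All positions satisfy it → formula holds.

Yes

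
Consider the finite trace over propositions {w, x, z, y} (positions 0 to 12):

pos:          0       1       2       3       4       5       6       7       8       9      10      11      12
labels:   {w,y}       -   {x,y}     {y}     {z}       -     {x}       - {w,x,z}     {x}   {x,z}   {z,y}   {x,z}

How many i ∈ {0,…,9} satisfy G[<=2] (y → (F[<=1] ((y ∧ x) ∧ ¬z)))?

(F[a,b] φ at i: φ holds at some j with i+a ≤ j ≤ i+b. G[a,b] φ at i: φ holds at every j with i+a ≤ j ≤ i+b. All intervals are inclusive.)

Evaluate at each i in [0,9]:
  i=0: ✗ (fails at j=0)
  i=1: ✗ (fails at j=3)
  i=2: ✗ (fails at j=3)
  i=3: ✗ (fails at j=3)
  i=4: ✓ (all of [4,6])
  i=5: ✓ (all of [5,7])
  i=6: ✓ (all of [6,8])
  i=7: ✓ (all of [7,9])
  i=8: ✓ (all of [8,10])
  i=9: ✗ (fails at j=11)
Positions where it holds: {4, 5, 6, 7, 8} → 5.

5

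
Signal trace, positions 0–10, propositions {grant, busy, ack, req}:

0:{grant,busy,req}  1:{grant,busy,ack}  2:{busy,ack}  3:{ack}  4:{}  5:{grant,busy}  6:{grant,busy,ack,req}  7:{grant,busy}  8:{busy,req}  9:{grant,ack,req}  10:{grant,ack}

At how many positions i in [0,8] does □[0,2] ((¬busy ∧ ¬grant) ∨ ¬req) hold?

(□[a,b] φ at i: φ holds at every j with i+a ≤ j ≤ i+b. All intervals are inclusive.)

3

Evaluate at each i in [0,8]:
  i=0: ✗ (fails at j=0)
  i=1: ✓ (all of [1,3])
  i=2: ✓ (all of [2,4])
  i=3: ✓ (all of [3,5])
  i=4: ✗ (fails at j=6)
  i=5: ✗ (fails at j=6)
  i=6: ✗ (fails at j=6)
  i=7: ✗ (fails at j=8)
  i=8: ✗ (fails at j=8)
Positions where it holds: {1, 2, 3} → 3.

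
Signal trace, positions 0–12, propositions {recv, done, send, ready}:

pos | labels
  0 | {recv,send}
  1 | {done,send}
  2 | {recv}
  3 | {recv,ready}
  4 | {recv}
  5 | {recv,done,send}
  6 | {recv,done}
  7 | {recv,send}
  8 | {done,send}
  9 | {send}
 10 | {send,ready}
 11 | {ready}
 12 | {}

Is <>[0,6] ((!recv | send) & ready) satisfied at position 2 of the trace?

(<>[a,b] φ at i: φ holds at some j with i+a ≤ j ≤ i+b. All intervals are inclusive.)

Check ((!recv | send) & ready) at each j in [2,8]:
  j=2: false
  j=3: false
  j=4: false
  j=5: false
  j=6: false
  j=7: false
  j=8: false
No position in the window satisfies it → formula fails.

False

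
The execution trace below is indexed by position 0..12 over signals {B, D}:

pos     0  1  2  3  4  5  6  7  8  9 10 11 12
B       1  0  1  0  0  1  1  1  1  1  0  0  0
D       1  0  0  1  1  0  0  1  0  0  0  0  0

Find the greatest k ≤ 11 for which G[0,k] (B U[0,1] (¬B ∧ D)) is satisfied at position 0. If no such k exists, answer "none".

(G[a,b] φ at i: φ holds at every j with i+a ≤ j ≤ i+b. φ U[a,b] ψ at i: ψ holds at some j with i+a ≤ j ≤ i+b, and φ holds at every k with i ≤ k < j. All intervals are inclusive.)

(B U[0,1] (¬B ∧ D)) must hold from j=0 onward; find where it first fails.
  j=0: fails → no k works.

none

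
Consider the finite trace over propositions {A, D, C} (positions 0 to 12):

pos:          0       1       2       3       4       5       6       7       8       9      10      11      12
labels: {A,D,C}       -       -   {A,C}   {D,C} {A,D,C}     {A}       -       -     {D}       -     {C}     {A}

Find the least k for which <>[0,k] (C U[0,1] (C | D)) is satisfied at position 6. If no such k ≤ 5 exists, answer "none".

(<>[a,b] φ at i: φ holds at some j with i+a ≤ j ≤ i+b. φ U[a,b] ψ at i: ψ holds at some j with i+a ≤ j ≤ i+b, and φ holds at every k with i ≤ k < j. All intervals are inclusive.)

3

Scan j = 6,7,… for (C U[0,1] (C | D)):
  j=6: fails
  j=7: fails
  j=8: fails
  j=9: holds
First hit at j=9, so smallest k = 9-6 = 3.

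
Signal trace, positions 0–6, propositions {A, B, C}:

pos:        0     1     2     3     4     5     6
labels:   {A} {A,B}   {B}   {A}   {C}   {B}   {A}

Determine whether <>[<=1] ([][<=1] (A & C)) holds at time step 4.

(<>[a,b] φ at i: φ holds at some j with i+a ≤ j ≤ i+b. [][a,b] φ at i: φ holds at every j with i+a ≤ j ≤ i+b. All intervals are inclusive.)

Check [][<=1] (A & C) at each j in [4,5]:
  j=4: fails at 4
  j=5: fails at 5
No position in the window satisfies it → formula fails.

Does not hold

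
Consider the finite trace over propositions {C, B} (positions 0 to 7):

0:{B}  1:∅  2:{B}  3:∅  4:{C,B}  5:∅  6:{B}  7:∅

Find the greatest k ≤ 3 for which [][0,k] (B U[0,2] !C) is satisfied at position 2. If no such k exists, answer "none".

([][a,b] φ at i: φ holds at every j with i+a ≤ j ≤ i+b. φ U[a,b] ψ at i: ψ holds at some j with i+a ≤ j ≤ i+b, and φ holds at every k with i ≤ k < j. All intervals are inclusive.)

3

(B U[0,2] !C) must hold from j=2 onward; find where it first fails.
  j=2: holds
  j=3: holds
  j=4: holds
  j=5: holds
Holds through j=5; largest k = 3.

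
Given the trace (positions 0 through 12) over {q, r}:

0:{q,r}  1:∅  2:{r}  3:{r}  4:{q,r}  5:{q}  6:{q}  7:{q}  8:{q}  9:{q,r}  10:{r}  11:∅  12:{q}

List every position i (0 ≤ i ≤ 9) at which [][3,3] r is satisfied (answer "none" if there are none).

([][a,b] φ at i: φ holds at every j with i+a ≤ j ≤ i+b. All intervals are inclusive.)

Evaluate at each i in [0,9]:
  i=0: ✓ (all of [3,3])
  i=1: ✓ (all of [4,4])
  i=2: ✗ (fails at j=5)
  i=3: ✗ (fails at j=6)
  i=4: ✗ (fails at j=7)
  i=5: ✗ (fails at j=8)
  i=6: ✓ (all of [9,9])
  i=7: ✓ (all of [10,10])
  i=8: ✗ (fails at j=11)
  i=9: ✗ (fails at j=12)

0, 1, 6, 7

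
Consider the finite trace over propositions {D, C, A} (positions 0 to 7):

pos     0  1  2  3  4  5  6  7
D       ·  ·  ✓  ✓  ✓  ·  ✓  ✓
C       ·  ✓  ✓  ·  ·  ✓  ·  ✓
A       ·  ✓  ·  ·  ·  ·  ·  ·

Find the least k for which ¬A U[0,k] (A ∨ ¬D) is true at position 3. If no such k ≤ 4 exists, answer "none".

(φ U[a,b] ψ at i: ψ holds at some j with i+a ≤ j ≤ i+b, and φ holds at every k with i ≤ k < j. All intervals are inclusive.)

2

Need earliest j ≥ 3 with (A ∨ ¬D), and ¬A at every k in [3,j-1].
  j=3: rhs fails.
  j=4: rhs fails.
  j=5: rhs holds; lhs holds on [3,4]. k = 2.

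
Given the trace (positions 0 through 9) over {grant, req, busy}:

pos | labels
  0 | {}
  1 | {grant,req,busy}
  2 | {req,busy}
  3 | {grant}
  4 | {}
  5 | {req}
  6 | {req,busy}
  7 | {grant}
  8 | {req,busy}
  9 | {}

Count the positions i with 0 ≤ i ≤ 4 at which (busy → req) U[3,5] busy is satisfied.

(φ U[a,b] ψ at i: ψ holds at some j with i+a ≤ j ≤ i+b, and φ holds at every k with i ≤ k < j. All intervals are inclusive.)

Evaluate at each i in [0,4]:
  i=0: ✗ (no rhs in [3,5])
  i=1: ✓ (rhs at j=6; lhs holds on [1,5])
  i=2: ✓ (rhs at j=6; lhs holds on [2,5])
  i=3: ✓ (rhs at j=6; lhs holds on [3,5])
  i=4: ✓ (rhs at j=8; lhs holds on [4,7])
Positions where it holds: {1, 2, 3, 4} → 4.

4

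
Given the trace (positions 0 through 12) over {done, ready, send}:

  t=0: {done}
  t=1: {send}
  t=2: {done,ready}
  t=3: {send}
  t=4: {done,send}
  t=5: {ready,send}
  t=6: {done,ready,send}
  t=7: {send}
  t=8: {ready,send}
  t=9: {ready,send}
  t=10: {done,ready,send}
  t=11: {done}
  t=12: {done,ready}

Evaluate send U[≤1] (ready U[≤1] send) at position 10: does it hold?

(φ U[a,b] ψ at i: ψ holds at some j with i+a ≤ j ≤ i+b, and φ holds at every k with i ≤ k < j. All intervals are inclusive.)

Need some j in [10,11] with (ready U[≤1] send), and send at every k in [10,j-1].
  j=10: (ready U[≤1] send) holds; no prefix to check → satisfied.

True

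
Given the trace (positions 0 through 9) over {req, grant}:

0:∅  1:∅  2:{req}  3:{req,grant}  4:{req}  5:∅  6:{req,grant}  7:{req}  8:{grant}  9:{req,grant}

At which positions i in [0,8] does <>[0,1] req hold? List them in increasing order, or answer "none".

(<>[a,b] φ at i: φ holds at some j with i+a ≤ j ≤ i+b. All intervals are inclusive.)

Evaluate at each i in [0,8]:
  i=0: ✗ (none in [0,1])
  i=1: ✓ (witness j=2)
  i=2: ✓ (witness j=2)
  i=3: ✓ (witness j=3)
  i=4: ✓ (witness j=4)
  i=5: ✓ (witness j=6)
  i=6: ✓ (witness j=6)
  i=7: ✓ (witness j=7)
  i=8: ✓ (witness j=9)

1, 2, 3, 4, 5, 6, 7, 8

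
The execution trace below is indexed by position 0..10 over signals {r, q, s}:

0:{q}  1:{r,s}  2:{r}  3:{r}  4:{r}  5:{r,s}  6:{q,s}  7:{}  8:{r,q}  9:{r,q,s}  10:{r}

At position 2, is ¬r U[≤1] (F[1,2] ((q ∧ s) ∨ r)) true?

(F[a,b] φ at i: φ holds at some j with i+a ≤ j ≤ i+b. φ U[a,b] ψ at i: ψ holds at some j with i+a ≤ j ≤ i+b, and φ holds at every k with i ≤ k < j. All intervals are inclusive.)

Need some j in [2,3] with F[1,2] ((q ∧ s) ∨ r), and ¬r at every k in [2,j-1].
  j=2: F[1,2] ((q ∧ s) ∨ r) holds; no prefix to check → satisfied.

Yes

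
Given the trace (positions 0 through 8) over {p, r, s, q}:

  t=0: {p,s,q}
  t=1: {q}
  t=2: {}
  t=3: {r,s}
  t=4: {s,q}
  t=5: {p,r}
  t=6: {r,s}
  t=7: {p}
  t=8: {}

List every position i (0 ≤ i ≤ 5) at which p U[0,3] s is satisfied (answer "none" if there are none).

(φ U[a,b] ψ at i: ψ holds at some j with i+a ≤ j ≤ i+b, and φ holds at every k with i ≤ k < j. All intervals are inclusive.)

0, 3, 4, 5

Evaluate at each i in [0,5]:
  i=0: ✓ (rhs at j=0)
  i=1: ✗ (lhs fails at k=1 before rhs at j=3)
  i=2: ✗ (lhs fails at k=2 before rhs at j=3)
  i=3: ✓ (rhs at j=3)
  i=4: ✓ (rhs at j=4)
  i=5: ✓ (rhs at j=6; lhs holds on [5,5])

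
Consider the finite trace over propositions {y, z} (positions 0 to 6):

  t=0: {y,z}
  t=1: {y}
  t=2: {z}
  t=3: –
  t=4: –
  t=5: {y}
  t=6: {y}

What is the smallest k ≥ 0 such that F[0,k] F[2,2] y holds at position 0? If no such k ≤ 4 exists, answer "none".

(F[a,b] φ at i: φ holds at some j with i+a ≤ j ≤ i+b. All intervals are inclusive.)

3

Scan j = 0,1,… for F[2,2] y:
  j=0: fails
  j=1: fails
  j=2: fails
  j=3: holds
First hit at j=3, so smallest k = 3-0 = 3.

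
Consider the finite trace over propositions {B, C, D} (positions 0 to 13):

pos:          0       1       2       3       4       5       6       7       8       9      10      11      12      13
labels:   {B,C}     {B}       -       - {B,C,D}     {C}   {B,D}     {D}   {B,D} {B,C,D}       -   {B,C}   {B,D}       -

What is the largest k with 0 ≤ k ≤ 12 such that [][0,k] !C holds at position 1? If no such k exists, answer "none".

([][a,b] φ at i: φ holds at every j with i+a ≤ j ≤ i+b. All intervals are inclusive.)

2

!C must hold from j=1 onward; find where it first fails.
  j=1: holds
  j=2: holds
  j=3: holds
  j=4: fails
Holds on [1,3], so largest k = 2.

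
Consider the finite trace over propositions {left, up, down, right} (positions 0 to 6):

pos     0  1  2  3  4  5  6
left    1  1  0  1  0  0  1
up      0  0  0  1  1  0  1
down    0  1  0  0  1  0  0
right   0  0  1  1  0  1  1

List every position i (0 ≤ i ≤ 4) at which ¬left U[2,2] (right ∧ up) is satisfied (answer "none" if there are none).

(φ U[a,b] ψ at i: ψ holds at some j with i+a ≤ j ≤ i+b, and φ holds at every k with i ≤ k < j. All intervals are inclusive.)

Evaluate at each i in [0,4]:
  i=0: ✗ (no rhs in [2,2])
  i=1: ✗ (lhs fails at k=1 before rhs at j=3)
  i=2: ✗ (no rhs in [4,4])
  i=3: ✗ (no rhs in [5,5])
  i=4: ✓ (rhs at j=6; lhs holds on [4,5])

4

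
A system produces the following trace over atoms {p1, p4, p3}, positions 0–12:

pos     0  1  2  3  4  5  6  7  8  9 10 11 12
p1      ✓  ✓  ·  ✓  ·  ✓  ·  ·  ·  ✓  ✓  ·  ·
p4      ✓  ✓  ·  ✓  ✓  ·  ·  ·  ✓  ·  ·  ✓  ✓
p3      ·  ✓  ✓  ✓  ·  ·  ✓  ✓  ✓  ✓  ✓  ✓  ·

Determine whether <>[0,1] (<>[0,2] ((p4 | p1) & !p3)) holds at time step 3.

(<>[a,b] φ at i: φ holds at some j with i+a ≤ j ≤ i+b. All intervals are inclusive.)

Check <>[0,2] ((p4 | p1) & !p3) at each j in [3,4]:
  j=3: holds (witness at 4)
  j=4: holds (witness at 4)
Found at j=3 → formula holds.

Yes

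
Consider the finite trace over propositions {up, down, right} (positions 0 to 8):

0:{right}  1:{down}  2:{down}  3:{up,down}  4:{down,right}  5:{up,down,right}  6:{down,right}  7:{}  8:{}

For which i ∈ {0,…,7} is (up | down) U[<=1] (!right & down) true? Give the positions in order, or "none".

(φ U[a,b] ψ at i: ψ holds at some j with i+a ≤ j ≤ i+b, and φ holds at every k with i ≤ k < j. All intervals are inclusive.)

1, 2, 3

Evaluate at each i in [0,7]:
  i=0: ✗ (lhs fails at k=0 before rhs at j=1)
  i=1: ✓ (rhs at j=1)
  i=2: ✓ (rhs at j=2)
  i=3: ✓ (rhs at j=3)
  i=4: ✗ (no rhs in [4,5])
  i=5: ✗ (no rhs in [5,6])
  i=6: ✗ (no rhs in [6,7])
  i=7: ✗ (no rhs in [7,8])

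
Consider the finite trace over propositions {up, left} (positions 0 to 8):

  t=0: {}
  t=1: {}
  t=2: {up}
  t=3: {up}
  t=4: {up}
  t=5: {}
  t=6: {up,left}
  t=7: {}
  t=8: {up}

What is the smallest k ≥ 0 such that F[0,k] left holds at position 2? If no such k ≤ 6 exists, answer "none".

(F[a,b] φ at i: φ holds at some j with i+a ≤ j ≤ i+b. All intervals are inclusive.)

Scan j = 2,3,… for left:
  j=2: fails
  j=3: fails
  j=4: fails
  j=5: fails
  j=6: holds
First hit at j=6, so smallest k = 6-2 = 4.

4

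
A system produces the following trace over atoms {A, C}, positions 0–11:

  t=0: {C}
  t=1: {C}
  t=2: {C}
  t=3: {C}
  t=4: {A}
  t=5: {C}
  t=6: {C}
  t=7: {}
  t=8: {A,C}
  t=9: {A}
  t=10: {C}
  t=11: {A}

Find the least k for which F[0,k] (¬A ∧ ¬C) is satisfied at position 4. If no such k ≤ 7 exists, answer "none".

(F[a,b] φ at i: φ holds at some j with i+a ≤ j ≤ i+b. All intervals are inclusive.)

3

Scan j = 4,5,… for (¬A ∧ ¬C):
  j=4: fails
  j=5: fails
  j=6: fails
  j=7: holds
First hit at j=7, so smallest k = 7-4 = 3.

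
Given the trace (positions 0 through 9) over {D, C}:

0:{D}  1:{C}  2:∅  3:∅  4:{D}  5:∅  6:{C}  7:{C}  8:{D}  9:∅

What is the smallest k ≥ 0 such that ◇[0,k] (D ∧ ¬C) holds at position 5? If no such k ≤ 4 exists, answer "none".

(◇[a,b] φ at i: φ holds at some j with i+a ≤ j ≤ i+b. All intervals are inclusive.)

Scan j = 5,6,… for (D ∧ ¬C):
  j=5: fails
  j=6: fails
  j=7: fails
  j=8: holds
First hit at j=8, so smallest k = 8-5 = 3.

3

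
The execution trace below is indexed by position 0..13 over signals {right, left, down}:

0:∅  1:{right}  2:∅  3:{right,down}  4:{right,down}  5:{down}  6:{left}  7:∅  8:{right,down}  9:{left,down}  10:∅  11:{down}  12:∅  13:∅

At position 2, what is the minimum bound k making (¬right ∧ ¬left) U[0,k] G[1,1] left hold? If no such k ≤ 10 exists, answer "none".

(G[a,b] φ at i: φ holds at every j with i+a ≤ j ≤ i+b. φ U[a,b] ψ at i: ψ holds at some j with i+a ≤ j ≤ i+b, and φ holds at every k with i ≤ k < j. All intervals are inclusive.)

Need earliest j ≥ 2 with G[1,1] left, and (¬right ∧ ¬left) at every k in [2,j-1].
  j=2: rhs fails.
  j=3: rhs fails.
  j=4: rhs fails.
  j=5: rhs holds but lhs fails at k=3.
  j=6: rhs fails.
  j=7: rhs fails.
  j=8: rhs holds but lhs fails at k=3.
  j=9: rhs fails.
  j=10: rhs fails.
  j=11: rhs fails.
  j=12: rhs fails.
No witness within the range → none.

none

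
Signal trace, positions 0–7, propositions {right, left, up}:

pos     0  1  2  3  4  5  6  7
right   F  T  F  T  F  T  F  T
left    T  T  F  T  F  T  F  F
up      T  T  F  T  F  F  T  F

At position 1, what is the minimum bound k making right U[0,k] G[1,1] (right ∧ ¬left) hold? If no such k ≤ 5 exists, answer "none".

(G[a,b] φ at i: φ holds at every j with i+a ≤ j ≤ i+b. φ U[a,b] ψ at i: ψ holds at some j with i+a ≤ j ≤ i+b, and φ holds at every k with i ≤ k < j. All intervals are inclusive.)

none

Need earliest j ≥ 1 with G[1,1] (right ∧ ¬left), and right at every k in [1,j-1].
  j=1: rhs fails.
  j=2: rhs fails.
  j=3: rhs fails.
  j=4: rhs fails.
  j=5: rhs fails.
  j=6: rhs holds but lhs fails at k=2.
No witness within the range → none.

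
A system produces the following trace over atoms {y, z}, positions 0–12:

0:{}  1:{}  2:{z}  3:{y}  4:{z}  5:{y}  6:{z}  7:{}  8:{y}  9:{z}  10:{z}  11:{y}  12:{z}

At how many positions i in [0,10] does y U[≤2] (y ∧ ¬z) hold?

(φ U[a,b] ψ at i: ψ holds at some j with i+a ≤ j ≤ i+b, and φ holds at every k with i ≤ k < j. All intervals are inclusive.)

3

Evaluate at each i in [0,10]:
  i=0: ✗ (no rhs in [0,2])
  i=1: ✗ (lhs fails at k=1 before rhs at j=3)
  i=2: ✗ (lhs fails at k=2 before rhs at j=3)
  i=3: ✓ (rhs at j=3)
  i=4: ✗ (lhs fails at k=4 before rhs at j=5)
  i=5: ✓ (rhs at j=5)
  i=6: ✗ (lhs fails at k=6 before rhs at j=8)
  i=7: ✗ (lhs fails at k=7 before rhs at j=8)
  i=8: ✓ (rhs at j=8)
  i=9: ✗ (lhs fails at k=9 before rhs at j=11)
  i=10: ✗ (lhs fails at k=10 before rhs at j=11)
Positions where it holds: {3, 5, 8} → 3.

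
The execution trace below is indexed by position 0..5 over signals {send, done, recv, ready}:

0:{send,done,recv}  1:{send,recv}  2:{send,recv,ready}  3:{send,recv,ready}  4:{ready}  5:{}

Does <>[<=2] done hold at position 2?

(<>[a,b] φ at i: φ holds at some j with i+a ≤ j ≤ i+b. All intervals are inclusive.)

No

Check done at each j in [2,4]:
  j=2: false
  j=3: false
  j=4: false
No position in the window satisfies it → formula fails.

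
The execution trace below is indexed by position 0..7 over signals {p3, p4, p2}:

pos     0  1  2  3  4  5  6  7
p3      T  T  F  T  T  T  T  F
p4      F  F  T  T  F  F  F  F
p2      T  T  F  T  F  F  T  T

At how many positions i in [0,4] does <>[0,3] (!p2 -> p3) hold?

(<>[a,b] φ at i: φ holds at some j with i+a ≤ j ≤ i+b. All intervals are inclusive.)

Evaluate at each i in [0,4]:
  i=0: ✓ (witness j=0)
  i=1: ✓ (witness j=1)
  i=2: ✓ (witness j=3)
  i=3: ✓ (witness j=3)
  i=4: ✓ (witness j=4)
Positions where it holds: {0, 1, 2, 3, 4} → 5.

5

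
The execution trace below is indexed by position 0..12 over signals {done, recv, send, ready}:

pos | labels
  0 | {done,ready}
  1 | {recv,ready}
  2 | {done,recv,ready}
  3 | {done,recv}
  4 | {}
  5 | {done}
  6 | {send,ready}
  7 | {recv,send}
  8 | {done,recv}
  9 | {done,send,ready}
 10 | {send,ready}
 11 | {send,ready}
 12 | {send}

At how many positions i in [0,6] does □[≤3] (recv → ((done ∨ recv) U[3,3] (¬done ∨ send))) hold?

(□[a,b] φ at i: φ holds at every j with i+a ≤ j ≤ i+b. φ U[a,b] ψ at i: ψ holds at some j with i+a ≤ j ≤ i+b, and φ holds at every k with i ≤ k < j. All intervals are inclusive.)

1

Evaluate at each i in [0,6]:
  i=0: ✗ (fails at j=2)
  i=1: ✗ (fails at j=2)
  i=2: ✗ (fails at j=2)
  i=3: ✗ (fails at j=3)
  i=4: ✓ (all of [4,7])
  i=5: ✗ (fails at j=8)
  i=6: ✗ (fails at j=8)
Positions where it holds: {4} → 1.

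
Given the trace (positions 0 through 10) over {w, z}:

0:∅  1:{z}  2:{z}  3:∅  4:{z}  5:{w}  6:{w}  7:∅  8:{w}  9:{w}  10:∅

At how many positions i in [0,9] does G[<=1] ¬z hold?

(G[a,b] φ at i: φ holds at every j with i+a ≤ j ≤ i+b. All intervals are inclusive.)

5

Evaluate at each i in [0,9]:
  i=0: ✗ (fails at j=1)
  i=1: ✗ (fails at j=1)
  i=2: ✗ (fails at j=2)
  i=3: ✗ (fails at j=4)
  i=4: ✗ (fails at j=4)
  i=5: ✓ (all of [5,6])
  i=6: ✓ (all of [6,7])
  i=7: ✓ (all of [7,8])
  i=8: ✓ (all of [8,9])
  i=9: ✓ (all of [9,10])
Positions where it holds: {5, 6, 7, 8, 9} → 5.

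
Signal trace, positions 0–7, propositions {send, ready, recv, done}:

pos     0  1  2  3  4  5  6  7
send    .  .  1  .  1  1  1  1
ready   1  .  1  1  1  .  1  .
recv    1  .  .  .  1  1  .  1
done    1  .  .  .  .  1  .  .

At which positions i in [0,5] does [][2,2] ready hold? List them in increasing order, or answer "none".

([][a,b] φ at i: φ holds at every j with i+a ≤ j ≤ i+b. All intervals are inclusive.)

0, 1, 2, 4

Evaluate at each i in [0,5]:
  i=0: ✓ (all of [2,2])
  i=1: ✓ (all of [3,3])
  i=2: ✓ (all of [4,4])
  i=3: ✗ (fails at j=5)
  i=4: ✓ (all of [6,6])
  i=5: ✗ (fails at j=7)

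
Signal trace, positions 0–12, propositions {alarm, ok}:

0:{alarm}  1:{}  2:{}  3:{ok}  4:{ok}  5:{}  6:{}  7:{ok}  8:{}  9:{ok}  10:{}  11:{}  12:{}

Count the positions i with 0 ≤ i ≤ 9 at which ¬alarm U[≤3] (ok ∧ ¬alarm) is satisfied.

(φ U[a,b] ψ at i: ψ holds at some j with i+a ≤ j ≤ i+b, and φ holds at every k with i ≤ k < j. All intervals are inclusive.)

Evaluate at each i in [0,9]:
  i=0: ✗ (lhs fails at k=0 before rhs at j=3)
  i=1: ✓ (rhs at j=3; lhs holds on [1,2])
  i=2: ✓ (rhs at j=3; lhs holds on [2,2])
  i=3: ✓ (rhs at j=3)
  i=4: ✓ (rhs at j=4)
  i=5: ✓ (rhs at j=7; lhs holds on [5,6])
  i=6: ✓ (rhs at j=7; lhs holds on [6,6])
  i=7: ✓ (rhs at j=7)
  i=8: ✓ (rhs at j=9; lhs holds on [8,8])
  i=9: ✓ (rhs at j=9)
Positions where it holds: {1, 2, 3, 4, 5, 6, 7, 8, 9} → 9.

9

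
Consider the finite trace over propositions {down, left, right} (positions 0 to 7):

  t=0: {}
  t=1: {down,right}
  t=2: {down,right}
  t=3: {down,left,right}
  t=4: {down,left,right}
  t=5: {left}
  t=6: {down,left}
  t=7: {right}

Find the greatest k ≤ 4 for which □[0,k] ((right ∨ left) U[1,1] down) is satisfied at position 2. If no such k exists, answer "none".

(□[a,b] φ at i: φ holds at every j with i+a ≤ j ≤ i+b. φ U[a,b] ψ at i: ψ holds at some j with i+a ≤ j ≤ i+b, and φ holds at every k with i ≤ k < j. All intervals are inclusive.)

((right ∨ left) U[1,1] down) must hold from j=2 onward; find where it first fails.
  j=2: holds
  j=3: holds
  j=4: fails
Holds on [2,3], so largest k = 1.

1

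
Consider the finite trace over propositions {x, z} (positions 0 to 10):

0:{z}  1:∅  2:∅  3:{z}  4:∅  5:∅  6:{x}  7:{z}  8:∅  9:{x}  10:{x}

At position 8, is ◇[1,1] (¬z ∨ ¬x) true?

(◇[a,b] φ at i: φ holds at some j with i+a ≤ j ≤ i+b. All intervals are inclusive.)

Check (¬z ∨ ¬x) at each j in [9,9]:
  j=9: true
Found at j=9 → formula holds.

Holds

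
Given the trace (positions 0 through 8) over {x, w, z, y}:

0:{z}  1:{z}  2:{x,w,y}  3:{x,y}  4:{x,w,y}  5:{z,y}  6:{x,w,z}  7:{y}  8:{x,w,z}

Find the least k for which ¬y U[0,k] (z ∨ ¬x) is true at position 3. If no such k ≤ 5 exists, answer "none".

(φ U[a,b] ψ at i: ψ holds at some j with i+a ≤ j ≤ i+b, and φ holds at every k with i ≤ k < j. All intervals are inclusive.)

Need earliest j ≥ 3 with (z ∨ ¬x), and ¬y at every k in [3,j-1].
  j=3: rhs fails.
  j=4: rhs fails.
  j=5: rhs holds but lhs fails at k=3.
  j=6: rhs holds but lhs fails at k=3.
  j=7: rhs holds but lhs fails at k=3.
  j=8: rhs holds but lhs fails at k=3.
No witness within the range → none.

none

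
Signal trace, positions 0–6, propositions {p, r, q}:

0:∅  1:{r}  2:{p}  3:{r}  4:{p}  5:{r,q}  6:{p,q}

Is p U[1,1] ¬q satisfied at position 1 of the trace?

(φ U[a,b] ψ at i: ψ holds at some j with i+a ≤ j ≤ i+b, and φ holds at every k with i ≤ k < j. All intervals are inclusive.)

No

Need some j in [2,2] with ¬q, and p at every k in [1,j-1].
  j=2: ¬q holds, but p fails at k=1 → not this j.
No j in the window works → until fails.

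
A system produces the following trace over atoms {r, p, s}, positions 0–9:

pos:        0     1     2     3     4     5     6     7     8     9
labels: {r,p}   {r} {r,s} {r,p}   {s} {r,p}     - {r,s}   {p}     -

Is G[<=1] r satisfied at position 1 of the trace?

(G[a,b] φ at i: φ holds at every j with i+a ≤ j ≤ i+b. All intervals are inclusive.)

Check r at every j in [1,2]:
  j=1: true
  j=2: true
All positions satisfy it → formula holds.

True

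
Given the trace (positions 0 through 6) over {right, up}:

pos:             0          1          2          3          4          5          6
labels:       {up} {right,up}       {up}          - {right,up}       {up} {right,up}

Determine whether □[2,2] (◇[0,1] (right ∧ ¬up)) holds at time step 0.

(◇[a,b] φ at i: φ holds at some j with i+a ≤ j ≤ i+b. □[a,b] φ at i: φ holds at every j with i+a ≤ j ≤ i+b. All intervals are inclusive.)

No

Check ◇[0,1] (right ∧ ¬up) at every j in [2,2]:
  j=2: fails (none in [2,3])
Fails at j=2 → formula fails.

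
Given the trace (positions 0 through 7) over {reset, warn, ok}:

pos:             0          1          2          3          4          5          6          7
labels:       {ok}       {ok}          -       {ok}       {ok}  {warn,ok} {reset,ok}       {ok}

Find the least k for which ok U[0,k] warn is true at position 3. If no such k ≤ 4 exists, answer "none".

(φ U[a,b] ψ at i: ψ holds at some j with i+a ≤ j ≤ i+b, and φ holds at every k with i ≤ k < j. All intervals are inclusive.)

Need earliest j ≥ 3 with warn, and ok at every k in [3,j-1].
  j=3: rhs fails.
  j=4: rhs fails.
  j=5: rhs holds; lhs holds on [3,4]. k = 2.

2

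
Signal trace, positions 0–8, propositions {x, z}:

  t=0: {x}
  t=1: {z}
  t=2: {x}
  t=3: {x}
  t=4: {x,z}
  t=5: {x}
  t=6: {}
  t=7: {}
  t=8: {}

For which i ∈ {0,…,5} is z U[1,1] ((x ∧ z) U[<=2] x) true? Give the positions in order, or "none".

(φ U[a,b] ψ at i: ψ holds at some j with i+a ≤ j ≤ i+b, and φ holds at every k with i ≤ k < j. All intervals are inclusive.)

1, 4

Evaluate at each i in [0,5]:
  i=0: ✗ (no rhs in [1,1])
  i=1: ✓ (rhs at j=2; lhs holds on [1,1])
  i=2: ✗ (lhs fails at k=2 before rhs at j=3)
  i=3: ✗ (lhs fails at k=3 before rhs at j=4)
  i=4: ✓ (rhs at j=5; lhs holds on [4,4])
  i=5: ✗ (no rhs in [6,6])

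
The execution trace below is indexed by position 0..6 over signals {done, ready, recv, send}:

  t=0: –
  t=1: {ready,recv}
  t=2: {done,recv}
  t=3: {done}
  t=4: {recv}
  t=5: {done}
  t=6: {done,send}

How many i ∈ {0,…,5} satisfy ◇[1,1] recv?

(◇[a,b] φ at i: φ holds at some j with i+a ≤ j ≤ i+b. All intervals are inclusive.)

Evaluate at each i in [0,5]:
  i=0: ✓ (witness j=1)
  i=1: ✓ (witness j=2)
  i=2: ✗ (none in [3,3])
  i=3: ✓ (witness j=4)
  i=4: ✗ (none in [5,5])
  i=5: ✗ (none in [6,6])
Positions where it holds: {0, 1, 3} → 3.

3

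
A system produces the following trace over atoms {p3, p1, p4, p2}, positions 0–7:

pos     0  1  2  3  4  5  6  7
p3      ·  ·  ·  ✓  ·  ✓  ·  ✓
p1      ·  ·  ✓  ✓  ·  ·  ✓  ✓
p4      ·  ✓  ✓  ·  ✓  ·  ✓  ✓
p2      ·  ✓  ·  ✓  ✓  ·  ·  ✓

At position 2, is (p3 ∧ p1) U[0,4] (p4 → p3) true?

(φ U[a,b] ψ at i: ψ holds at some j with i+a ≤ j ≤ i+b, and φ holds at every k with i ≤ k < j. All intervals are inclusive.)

False

Need some j in [2,6] with (p4 → p3), and (p3 ∧ p1) at every k in [2,j-1].
  j=2: (p4 → p3) false.
  j=3: (p4 → p3) holds, but (p3 ∧ p1) fails at k=2 → not this j.
  j=4: (p4 → p3) false.
  j=5: (p4 → p3) holds, but (p3 ∧ p1) fails at k=2 → not this j.
  j=6: (p4 → p3) false.
No j in the window works → until fails.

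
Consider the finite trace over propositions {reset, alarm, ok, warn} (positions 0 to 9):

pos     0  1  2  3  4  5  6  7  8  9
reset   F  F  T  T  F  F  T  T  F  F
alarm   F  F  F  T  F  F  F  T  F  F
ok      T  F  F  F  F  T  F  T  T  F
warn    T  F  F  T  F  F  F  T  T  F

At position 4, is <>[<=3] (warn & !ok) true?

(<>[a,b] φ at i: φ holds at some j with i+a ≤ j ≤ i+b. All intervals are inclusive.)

Check (warn & !ok) at each j in [4,7]:
  j=4: false
  j=5: false
  j=6: false
  j=7: false
No position in the window satisfies it → formula fails.

False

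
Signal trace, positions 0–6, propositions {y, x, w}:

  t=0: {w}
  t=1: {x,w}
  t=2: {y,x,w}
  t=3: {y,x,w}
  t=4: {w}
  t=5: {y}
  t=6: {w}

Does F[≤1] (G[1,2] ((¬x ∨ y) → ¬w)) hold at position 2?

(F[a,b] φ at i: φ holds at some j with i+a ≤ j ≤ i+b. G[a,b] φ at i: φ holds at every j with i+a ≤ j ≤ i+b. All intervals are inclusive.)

Check G[1,2] ((¬x ∨ y) → ¬w) at each j in [2,3]:
  j=2: fails at 3
  j=3: fails at 4
No position in the window satisfies it → formula fails.

Does not hold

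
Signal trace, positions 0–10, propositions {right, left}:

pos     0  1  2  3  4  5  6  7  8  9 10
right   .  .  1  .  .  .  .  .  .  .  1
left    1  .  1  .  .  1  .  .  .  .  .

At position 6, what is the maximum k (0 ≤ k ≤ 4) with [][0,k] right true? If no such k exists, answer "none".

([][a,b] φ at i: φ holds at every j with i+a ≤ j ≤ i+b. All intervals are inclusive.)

none

right must hold from j=6 onward; find where it first fails.
  j=6: fails → no k works.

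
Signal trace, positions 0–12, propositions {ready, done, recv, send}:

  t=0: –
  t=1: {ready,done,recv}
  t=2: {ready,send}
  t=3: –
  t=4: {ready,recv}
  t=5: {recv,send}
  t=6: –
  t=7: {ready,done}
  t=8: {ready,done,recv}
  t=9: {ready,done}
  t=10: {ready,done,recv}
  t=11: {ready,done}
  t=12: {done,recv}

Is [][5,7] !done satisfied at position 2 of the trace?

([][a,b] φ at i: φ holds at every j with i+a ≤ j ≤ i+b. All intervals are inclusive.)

No

Check !done at every j in [7,9]:
  j=7: false
  j=8: false
  j=9: false
Fails at j=7 → formula fails.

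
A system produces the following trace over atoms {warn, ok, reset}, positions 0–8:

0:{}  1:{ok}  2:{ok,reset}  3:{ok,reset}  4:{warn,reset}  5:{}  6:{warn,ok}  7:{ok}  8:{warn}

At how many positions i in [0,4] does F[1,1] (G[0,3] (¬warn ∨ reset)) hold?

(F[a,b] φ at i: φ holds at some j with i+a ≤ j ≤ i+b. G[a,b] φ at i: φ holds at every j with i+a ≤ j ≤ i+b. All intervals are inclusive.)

Evaluate at each i in [0,4]:
  i=0: ✓ (witness j=1)
  i=1: ✓ (witness j=2)
  i=2: ✗ (none in [3,3])
  i=3: ✗ (none in [4,4])
  i=4: ✗ (none in [5,5])
Positions where it holds: {0, 1} → 2.

2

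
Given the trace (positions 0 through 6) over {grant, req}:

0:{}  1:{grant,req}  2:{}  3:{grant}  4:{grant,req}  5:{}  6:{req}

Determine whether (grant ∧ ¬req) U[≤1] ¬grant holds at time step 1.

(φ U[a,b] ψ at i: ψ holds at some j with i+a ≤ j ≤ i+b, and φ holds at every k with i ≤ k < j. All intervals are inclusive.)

No

Need some j in [1,2] with ¬grant, and (grant ∧ ¬req) at every k in [1,j-1].
  j=1: ¬grant false.
  j=2: ¬grant holds, but (grant ∧ ¬req) fails at k=1 → not this j.
No j in the window works → until fails.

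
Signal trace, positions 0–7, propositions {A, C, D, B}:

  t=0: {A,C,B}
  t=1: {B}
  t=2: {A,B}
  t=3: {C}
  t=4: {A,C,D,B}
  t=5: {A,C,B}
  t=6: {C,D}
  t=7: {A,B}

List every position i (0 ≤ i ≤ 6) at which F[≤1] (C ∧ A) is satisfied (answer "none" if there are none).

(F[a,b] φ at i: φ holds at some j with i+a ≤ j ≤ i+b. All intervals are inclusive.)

Evaluate at each i in [0,6]:
  i=0: ✓ (witness j=0)
  i=1: ✗ (none in [1,2])
  i=2: ✗ (none in [2,3])
  i=3: ✓ (witness j=4)
  i=4: ✓ (witness j=4)
  i=5: ✓ (witness j=5)
  i=6: ✗ (none in [6,7])

0, 3, 4, 5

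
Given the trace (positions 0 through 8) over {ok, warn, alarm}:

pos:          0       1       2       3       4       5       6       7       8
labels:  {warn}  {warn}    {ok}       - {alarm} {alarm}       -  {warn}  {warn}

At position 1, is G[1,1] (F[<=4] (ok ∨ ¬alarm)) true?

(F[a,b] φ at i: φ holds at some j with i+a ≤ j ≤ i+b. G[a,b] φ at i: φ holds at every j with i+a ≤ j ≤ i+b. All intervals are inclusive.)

Check F[<=4] (ok ∨ ¬alarm) at every j in [2,2]:
  j=2: holds (witness at 2)
All positions satisfy it → formula holds.

Yes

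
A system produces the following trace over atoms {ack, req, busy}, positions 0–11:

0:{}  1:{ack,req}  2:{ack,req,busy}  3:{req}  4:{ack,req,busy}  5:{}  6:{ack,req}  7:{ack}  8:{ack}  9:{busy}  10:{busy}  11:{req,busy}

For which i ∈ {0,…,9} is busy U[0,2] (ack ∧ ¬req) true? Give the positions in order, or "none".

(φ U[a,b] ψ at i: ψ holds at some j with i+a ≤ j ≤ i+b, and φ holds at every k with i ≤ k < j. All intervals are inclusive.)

Evaluate at each i in [0,9]:
  i=0: ✗ (no rhs in [0,2])
  i=1: ✗ (no rhs in [1,3])
  i=2: ✗ (no rhs in [2,4])
  i=3: ✗ (no rhs in [3,5])
  i=4: ✗ (no rhs in [4,6])
  i=5: ✗ (lhs fails at k=5 before rhs at j=7)
  i=6: ✗ (lhs fails at k=6 before rhs at j=7)
  i=7: ✓ (rhs at j=7)
  i=8: ✓ (rhs at j=8)
  i=9: ✗ (no rhs in [9,11])

7, 8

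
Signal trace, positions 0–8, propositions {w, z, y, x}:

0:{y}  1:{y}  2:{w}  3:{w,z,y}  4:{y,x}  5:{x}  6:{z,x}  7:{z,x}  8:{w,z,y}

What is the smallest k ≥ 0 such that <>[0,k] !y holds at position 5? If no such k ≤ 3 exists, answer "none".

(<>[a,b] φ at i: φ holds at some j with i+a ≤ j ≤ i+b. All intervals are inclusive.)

0

Scan j = 5,6,… for !y:
  j=5: holds
First hit at j=5, so smallest k = 5-5 = 0.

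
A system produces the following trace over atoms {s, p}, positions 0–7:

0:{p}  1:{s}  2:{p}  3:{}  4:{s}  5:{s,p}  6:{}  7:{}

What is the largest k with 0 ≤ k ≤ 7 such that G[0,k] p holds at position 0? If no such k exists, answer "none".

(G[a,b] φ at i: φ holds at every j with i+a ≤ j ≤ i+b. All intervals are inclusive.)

0

p must hold from j=0 onward; find where it first fails.
  j=0: holds
  j=1: fails
Holds on [0,0], so largest k = 0.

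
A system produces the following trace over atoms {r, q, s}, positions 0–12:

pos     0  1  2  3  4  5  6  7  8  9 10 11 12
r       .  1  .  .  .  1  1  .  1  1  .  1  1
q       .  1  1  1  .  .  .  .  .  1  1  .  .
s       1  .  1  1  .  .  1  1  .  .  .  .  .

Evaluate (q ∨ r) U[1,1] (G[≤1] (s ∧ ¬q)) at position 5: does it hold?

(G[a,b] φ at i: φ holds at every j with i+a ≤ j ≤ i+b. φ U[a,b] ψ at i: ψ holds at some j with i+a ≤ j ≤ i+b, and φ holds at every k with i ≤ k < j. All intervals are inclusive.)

Need some j in [6,6] with G[≤1] (s ∧ ¬q), and (q ∨ r) at every k in [5,j-1].
  j=6: G[≤1] (s ∧ ¬q) holds; (q ∨ r) holds at every k in [5,5] → satisfied.

Yes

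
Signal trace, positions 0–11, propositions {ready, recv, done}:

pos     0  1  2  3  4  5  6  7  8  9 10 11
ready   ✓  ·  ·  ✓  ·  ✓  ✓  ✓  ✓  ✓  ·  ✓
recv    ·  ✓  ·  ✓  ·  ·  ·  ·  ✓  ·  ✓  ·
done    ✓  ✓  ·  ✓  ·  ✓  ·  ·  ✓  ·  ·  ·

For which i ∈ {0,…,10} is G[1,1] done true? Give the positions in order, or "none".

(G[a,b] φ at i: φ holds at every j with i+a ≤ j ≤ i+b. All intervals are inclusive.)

0, 2, 4, 7

Evaluate at each i in [0,10]:
  i=0: ✓ (all of [1,1])
  i=1: ✗ (fails at j=2)
  i=2: ✓ (all of [3,3])
  i=3: ✗ (fails at j=4)
  i=4: ✓ (all of [5,5])
  i=5: ✗ (fails at j=6)
  i=6: ✗ (fails at j=7)
  i=7: ✓ (all of [8,8])
  i=8: ✗ (fails at j=9)
  i=9: ✗ (fails at j=10)
  i=10: ✗ (fails at j=11)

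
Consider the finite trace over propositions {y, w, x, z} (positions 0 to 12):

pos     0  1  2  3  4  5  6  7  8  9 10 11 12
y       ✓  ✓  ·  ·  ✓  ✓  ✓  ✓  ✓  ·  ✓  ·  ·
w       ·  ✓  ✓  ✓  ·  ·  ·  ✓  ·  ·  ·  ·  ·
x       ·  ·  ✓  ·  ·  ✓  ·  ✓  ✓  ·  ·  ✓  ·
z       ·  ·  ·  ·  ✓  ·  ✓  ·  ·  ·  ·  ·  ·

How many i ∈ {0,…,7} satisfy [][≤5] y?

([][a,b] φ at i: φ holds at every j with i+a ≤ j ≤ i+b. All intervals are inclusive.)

Evaluate at each i in [0,7]:
  i=0: ✗ (fails at j=2)
  i=1: ✗ (fails at j=2)
  i=2: ✗ (fails at j=2)
  i=3: ✗ (fails at j=3)
  i=4: ✗ (fails at j=9)
  i=5: ✗ (fails at j=9)
  i=6: ✗ (fails at j=9)
  i=7: ✗ (fails at j=9)
Positions where it holds: {} → 0.

0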